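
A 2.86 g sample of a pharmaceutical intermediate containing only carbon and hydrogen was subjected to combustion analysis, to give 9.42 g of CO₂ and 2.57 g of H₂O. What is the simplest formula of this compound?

C3H4

mol C = 9.42 g CO₂ ÷ 44.009 g/mol = 0.2140 mol
mol H = 2 × 2.57 g H₂O ÷ 18.015 g/mol = 0.2853 mol
Divide by the smallest (0.2140 mol): C 1.000, H 1.333
Multiplying each by 3 gives whole numbers: C 3.00, H 4.00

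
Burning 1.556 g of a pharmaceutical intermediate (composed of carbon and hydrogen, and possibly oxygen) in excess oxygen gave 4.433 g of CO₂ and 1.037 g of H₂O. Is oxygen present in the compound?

mol C = 4.433 g CO₂ ÷ 44.009 g/mol = 0.10073 mol
mol H = 2 × 1.037 g H₂O ÷ 18.015 g/mol = 0.11513 mol
C and H account for only 1.3259 g of the 1.556 g sample; the remaining 0.23009 g must be oxygen.

yes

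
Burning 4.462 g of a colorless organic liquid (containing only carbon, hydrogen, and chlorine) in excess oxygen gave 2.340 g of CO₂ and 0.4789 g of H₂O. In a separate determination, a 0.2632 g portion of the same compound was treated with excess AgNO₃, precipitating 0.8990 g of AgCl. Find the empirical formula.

CHCl2

mol C = 2.340 g CO₂ ÷ 44.009 g/mol = 0.053171 mol
mol H = 2 × 0.4789 g H₂O ÷ 18.015 g/mol = 0.053167 mol
From the AgCl data: mol Cl per gram of compound = (0.8990 ÷ 143.318) ÷ 0.2632 = 0.023833 mol/g, so in the 4.462 g combustion sample mol Cl = 0.10634 mol
Divide by the smallest (0.053167 mol): C 1.000, H 1.000, Cl 2.000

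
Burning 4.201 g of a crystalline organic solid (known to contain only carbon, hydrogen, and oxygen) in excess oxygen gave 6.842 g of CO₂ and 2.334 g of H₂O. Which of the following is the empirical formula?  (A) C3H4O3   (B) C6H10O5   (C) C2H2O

mol C = 6.842 g CO₂ ÷ 44.009 g/mol = 0.15547 mol
mol H = 2 × 2.334 g H₂O ÷ 18.015 g/mol = 0.25912 mol
mass O = 4.201 − (1.8673 + 0.26119) = 2.0725 g → mol O = 2.0725 ÷ 15.999 = 0.12954 mol
Divide by the smallest (0.12954 mol): C 1.200, H 2.000, O 1.000
Multiplying each by 5 gives whole numbers: C 6.00, H 10.00, O 5.00

(B) C6H10O5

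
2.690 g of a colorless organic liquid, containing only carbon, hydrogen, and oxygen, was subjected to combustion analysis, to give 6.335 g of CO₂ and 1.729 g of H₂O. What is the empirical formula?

mol C = 6.335 g CO₂ ÷ 44.009 g/mol = 0.14395 mol
mol H = 2 × 1.729 g H₂O ÷ 18.015 g/mol = 0.19195 mol
mass O = 2.690 − (1.7290 + 0.19349) = 0.76756 g → mol O = 0.76756 ÷ 15.999 = 0.047975 mol
Divide by the smallest (0.047975 mol): C 3.000, H 4.001, O 1.000

C3H4O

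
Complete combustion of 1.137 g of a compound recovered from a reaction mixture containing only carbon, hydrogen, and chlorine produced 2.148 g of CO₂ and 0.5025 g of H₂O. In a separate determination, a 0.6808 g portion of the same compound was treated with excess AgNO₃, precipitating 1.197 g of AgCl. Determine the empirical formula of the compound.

C7H8Cl2

mol C = 2.148 g CO₂ ÷ 44.009 g/mol = 0.048808 mol
mol H = 2 × 0.5025 g H₂O ÷ 18.015 g/mol = 0.055787 mol
From the AgCl data: mol Cl per gram of compound = (1.197 ÷ 143.318) ÷ 0.6808 = 0.012268 mol/g, so in the 1.137 g combustion sample mol Cl = 0.013949 mol
Divide by the smallest (0.013949 mol): C 3.499, H 3.999, Cl 1.000
Multiplying each by 2 gives whole numbers: C 7.00, H 8.00, Cl 2.00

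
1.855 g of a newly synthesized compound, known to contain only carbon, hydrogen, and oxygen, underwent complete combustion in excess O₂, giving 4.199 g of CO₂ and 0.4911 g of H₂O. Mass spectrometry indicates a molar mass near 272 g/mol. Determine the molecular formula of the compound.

C14H8O6

mol C = 4.199 g CO₂ ÷ 44.009 g/mol = 0.095412 mol
mol H = 2 × 0.4911 g H₂O ÷ 18.015 g/mol = 0.054521 mol
mass O = 1.855 − (1.1460 + 0.054957) = 0.65405 g → mol O = 0.65405 ÷ 15.999 = 0.040880 mol
Divide by the smallest (0.040880 mol): C 2.334, H 1.334, O 1.000
Multiplying each by 3 gives whole numbers: C 7.00, H 4.00, O 3.00
Empirical formula: C7H4O3
Empirical-formula mass = 136.11 g/mol; 272 ÷ 136.11 ≈ 2, so the molecular formula is C14H8O6.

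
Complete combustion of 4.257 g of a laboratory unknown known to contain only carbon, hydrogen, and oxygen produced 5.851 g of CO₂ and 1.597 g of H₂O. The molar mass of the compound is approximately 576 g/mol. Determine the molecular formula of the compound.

mol C = 5.851 g CO₂ ÷ 44.009 g/mol = 0.13295 mol
mol H = 2 × 1.597 g H₂O ÷ 18.015 g/mol = 0.17730 mol
mass O = 4.257 − (1.5969 + 0.17872) = 2.4814 g → mol O = 2.4814 ÷ 15.999 = 0.15510 mol
Divide by the smallest (0.13295 mol): C 1.000, H 1.334, O 1.167
Multiplying each by 6 gives whole numbers: C 6.00, H 8.00, O 7.00
Empirical formula: C6H8O7
Empirical-formula mass = 192.12 g/mol; 576 ÷ 192.12 ≈ 3, so the molecular formula is C18H24O21.

C18H24O21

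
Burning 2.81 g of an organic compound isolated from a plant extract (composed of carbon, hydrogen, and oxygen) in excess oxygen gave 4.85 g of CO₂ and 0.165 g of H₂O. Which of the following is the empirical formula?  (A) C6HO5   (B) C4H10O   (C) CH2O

(A) C6HO5

mol C = 4.85 g CO₂ ÷ 44.009 g/mol = 0.1102 mol
mol H = 2 × 0.165 g H₂O ÷ 18.015 g/mol = 0.01832 mol
mass O = 2.81 − (1.324 + 0.01846) = 1.468 g → mol O = 1.468 ÷ 15.999 = 0.09175 mol
Divide by the smallest (0.01832 mol): C 6.016, H 1.000, O 5.009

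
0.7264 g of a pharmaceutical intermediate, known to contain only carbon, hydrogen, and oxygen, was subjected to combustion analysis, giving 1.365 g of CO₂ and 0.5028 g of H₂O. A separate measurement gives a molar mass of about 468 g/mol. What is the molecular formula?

mol C = 1.365 g CO₂ ÷ 44.009 g/mol = 0.031016 mol
mol H = 2 × 0.5028 g H₂O ÷ 18.015 g/mol = 0.055820 mol
mass O = 0.7264 − (0.37254 + 0.056267) = 0.29760 g → mol O = 0.29760 ÷ 15.999 = 0.018601 mol
Divide by the smallest (0.018601 mol): C 1.667, H 3.001, O 1.000
Multiplying each by 3 gives whole numbers: C 5.00, H 9.00, O 3.00
Empirical formula: C5H9O3
Empirical-formula mass = 117.12 g/mol; 468 ÷ 117.12 ≈ 4, so the molecular formula is C20H36O12.

C20H36O12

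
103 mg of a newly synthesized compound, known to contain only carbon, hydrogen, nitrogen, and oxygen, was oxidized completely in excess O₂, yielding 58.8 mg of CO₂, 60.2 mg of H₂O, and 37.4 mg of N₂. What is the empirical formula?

CH5N2O2

mol C = 0.0588 g CO₂ ÷ 44.009 g/mol = 0.001336 mol
mol H = 2 × 0.0602 g H₂O ÷ 18.015 g/mol = 0.006683 mol
mol N = 2 × 0.0374 g N₂ ÷ 28.014 g/mol = 0.002670 mol
mass O = 0.103 − (0.01605 + 0.006737 + 0.03740) = 0.04282 g → mol O = 0.04282 ÷ 15.999 = 0.002676 mol
Divide by the smallest (0.001336 mol): C 1.000, H 5.002, N 1.998, O 2.003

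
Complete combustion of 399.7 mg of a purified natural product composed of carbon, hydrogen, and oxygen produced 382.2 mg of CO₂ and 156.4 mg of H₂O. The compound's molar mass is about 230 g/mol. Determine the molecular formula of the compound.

C5H10O10

mol C = 0.3822 g CO₂ ÷ 44.009 g/mol = 0.0086846 mol
mol H = 2 × 0.1564 g H₂O ÷ 18.015 g/mol = 0.017363 mol
mass O = 0.3997 − (0.10431 + 0.017502) = 0.27789 g → mol O = 0.27789 ÷ 15.999 = 0.017369 mol
Divide by the smallest (0.0086846 mol): C 1.000, H 1.999, O 2.000
Empirical formula: CH2O2
Empirical-formula mass = 46.02 g/mol; 230 ÷ 46.02 ≈ 5, so the molecular formula is C5H10O10.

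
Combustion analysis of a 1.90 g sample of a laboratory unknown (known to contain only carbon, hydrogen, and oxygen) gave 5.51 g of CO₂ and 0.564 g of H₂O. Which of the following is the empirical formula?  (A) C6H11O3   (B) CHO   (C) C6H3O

(C) C6H3O

mol C = 5.51 g CO₂ ÷ 44.009 g/mol = 0.1252 mol
mol H = 2 × 0.564 g H₂O ÷ 18.015 g/mol = 0.06261 mol
mass O = 1.90 − (1.504 + 0.06312) = 0.3331 g → mol O = 0.3331 ÷ 15.999 = 0.02082 mol
Divide by the smallest (0.02082 mol): C 6.014, H 3.008, O 1.000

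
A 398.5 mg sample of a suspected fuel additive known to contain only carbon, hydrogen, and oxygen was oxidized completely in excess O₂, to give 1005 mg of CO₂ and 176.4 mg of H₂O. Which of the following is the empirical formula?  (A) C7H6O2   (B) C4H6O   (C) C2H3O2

(A) C7H6O2

mol C = 1.005 g CO₂ ÷ 44.009 g/mol = 0.022836 mol
mol H = 2 × 0.1764 g H₂O ÷ 18.015 g/mol = 0.019584 mol
mass O = 0.3985 − (0.27429 + 0.019740) = 0.10447 g → mol O = 0.10447 ÷ 15.999 = 0.0065300 mol
Divide by the smallest (0.0065300 mol): C 3.497, H 2.999, O 1.000
Multiplying each by 2 gives whole numbers: C 6.99, H 6.00, O 2.00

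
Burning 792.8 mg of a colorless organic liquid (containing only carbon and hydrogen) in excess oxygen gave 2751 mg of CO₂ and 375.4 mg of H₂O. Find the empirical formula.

mol C = 2.751 g CO₂ ÷ 44.009 g/mol = 0.062510 mol
mol H = 2 × 0.3754 g H₂O ÷ 18.015 g/mol = 0.041676 mol
Divide by the smallest (0.041676 mol): C 1.500, H 1.000
Multiplying each by 2 gives whole numbers: C 3.00, H 2.00

C3H2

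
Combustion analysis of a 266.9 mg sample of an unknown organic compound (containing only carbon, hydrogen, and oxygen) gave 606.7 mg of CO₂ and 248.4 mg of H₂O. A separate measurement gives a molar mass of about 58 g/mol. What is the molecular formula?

C3H6O

mol C = 0.6067 g CO₂ ÷ 44.009 g/mol = 0.013786 mol
mol H = 2 × 0.2484 g H₂O ÷ 18.015 g/mol = 0.027577 mol
mass O = 0.2669 − (0.16558 + 0.027798) = 0.073521 g → mol O = 0.073521 ÷ 15.999 = 0.0045953 mol
Divide by the smallest (0.0045953 mol): C 3.000, H 6.001, O 1.000
Empirical formula: C3H6O
Empirical-formula mass = 58.08 g/mol; 58 ÷ 58.08 ≈ 1, so the molecular formula is C3H6O.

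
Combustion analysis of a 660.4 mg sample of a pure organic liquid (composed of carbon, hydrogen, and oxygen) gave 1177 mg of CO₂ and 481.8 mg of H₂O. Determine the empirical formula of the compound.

mol C = 1.177 g CO₂ ÷ 44.009 g/mol = 0.026745 mol
mol H = 2 × 0.4818 g H₂O ÷ 18.015 g/mol = 0.053489 mol
mass O = 0.6604 − (0.32123 + 0.053917) = 0.28525 g → mol O = 0.28525 ÷ 15.999 = 0.017830 mol
Divide by the smallest (0.017830 mol): C 1.500, H 3.000, O 1.000
Multiplying each by 2 gives whole numbers: C 3.00, H 6.00, O 2.00

C3H6O2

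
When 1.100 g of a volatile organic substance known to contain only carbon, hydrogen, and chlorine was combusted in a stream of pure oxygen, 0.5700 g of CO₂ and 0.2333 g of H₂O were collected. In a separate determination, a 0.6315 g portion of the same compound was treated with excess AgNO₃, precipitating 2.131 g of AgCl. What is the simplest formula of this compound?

mol C = 0.5700 g CO₂ ÷ 44.009 g/mol = 0.012952 mol
mol H = 2 × 0.2333 g H₂O ÷ 18.015 g/mol = 0.025901 mol
From the AgCl data: mol Cl per gram of compound = (2.131 ÷ 143.318) ÷ 0.6315 = 0.023546 mol/g, so in the 1.100 g combustion sample mol Cl = 0.025900 mol
Divide by the smallest (0.012952 mol): C 1.000, H 2.000, Cl 2.000

CH2Cl2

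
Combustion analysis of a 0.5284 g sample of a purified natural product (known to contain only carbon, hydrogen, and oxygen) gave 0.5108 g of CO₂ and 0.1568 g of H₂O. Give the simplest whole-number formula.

mol C = 0.5108 g CO₂ ÷ 44.009 g/mol = 0.011607 mol
mol H = 2 × 0.1568 g H₂O ÷ 18.015 g/mol = 0.017408 mol
mass O = 0.5284 − (0.13941 + 0.017547) = 0.37144 g → mol O = 0.37144 ÷ 15.999 = 0.023217 mol
Divide by the smallest (0.011607 mol): C 1.000, H 1.500, O 2.000
Multiplying each by 2 gives whole numbers: C 2.00, H 3.00, O 4.00

C2H3O4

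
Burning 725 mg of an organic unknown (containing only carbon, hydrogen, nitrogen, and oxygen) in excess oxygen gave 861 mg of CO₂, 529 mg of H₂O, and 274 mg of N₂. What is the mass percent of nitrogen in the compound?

37.8%

mol C = 0.861 g CO₂ ÷ 44.009 g/mol = 0.01956 mol
mol H = 2 × 0.529 g H₂O ÷ 18.015 g/mol = 0.05873 mol
mol N = 2 × 0.274 g N₂ ÷ 28.014 g/mol = 0.01956 mol
mass O = 0.725 − (0.2350 + 0.05920 + 0.2740) = 0.1568 g → mol O = 0.1568 ÷ 15.999 = 0.009802 mol
mass % N = 0.2740 g ÷ 0.725 g × 100%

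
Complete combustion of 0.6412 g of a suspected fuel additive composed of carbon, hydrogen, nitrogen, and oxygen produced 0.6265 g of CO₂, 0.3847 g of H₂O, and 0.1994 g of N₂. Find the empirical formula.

mol C = 0.6265 g CO₂ ÷ 44.009 g/mol = 0.014236 mol
mol H = 2 × 0.3847 g H₂O ÷ 18.015 g/mol = 0.042709 mol
mol N = 2 × 0.1994 g N₂ ÷ 28.014 g/mol = 0.014236 mol
mass O = 0.6412 − (0.17099 + 0.043051 + 0.19940) = 0.22776 g → mol O = 0.22776 ÷ 15.999 = 0.014236 mol
Divide by the smallest (0.014236 mol): C 1.000, H 3.000, N 1.000, O 1.000

CH3NO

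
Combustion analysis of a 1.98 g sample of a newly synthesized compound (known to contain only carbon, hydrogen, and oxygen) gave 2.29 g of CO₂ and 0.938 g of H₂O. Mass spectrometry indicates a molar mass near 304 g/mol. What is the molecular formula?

mol C = 2.29 g CO₂ ÷ 44.009 g/mol = 0.05203 mol
mol H = 2 × 0.938 g H₂O ÷ 18.015 g/mol = 0.1041 mol
mass O = 1.98 − (0.6250 + 0.1050) = 1.250 g → mol O = 1.250 ÷ 15.999 = 0.07813 mol
Divide by the smallest (0.05203 mol): C 1.000, H 2.001, O 1.502
Multiplying each by 2 gives whole numbers: C 2.00, H 4.00, O 3.00
Empirical formula: C2H4O3
Empirical-formula mass = 76.05 g/mol; 304 ÷ 76.05 ≈ 4, so the molecular formula is C8H16O12.

C8H16O12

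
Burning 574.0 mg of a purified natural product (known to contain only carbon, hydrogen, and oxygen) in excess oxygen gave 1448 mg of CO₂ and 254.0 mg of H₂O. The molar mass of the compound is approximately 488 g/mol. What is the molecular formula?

C28H24O8

mol C = 1.448 g CO₂ ÷ 44.009 g/mol = 0.032902 mol
mol H = 2 × 0.2540 g H₂O ÷ 18.015 g/mol = 0.028199 mol
mass O = 0.5740 − (0.39519 + 0.028424) = 0.15039 g → mol O = 0.15039 ÷ 15.999 = 0.0093997 mol
Divide by the smallest (0.0093997 mol): C 3.500, H 3.000, O 1.000
Multiplying each by 2 gives whole numbers: C 7.00, H 6.00, O 2.00
Empirical formula: C7H6O2
Empirical-formula mass = 122.12 g/mol; 488 ÷ 122.12 ≈ 4, so the molecular formula is C28H24O8.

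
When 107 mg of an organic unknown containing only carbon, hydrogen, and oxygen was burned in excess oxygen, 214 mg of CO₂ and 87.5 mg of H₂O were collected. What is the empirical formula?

C2H4O

mol C = 0.214 g CO₂ ÷ 44.009 g/mol = 0.004863 mol
mol H = 2 × 0.0875 g H₂O ÷ 18.015 g/mol = 0.009714 mol
mass O = 0.107 − (0.05841 + 0.009792) = 0.03880 g → mol O = 0.03880 ÷ 15.999 = 0.002425 mol
Divide by the smallest (0.002425 mol): C 2.005, H 4.005, O 1.000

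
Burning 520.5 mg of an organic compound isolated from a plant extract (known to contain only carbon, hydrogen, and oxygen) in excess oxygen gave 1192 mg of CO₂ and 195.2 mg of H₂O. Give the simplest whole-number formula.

mol C = 1.192 g CO₂ ÷ 44.009 g/mol = 0.027085 mol
mol H = 2 × 0.1952 g H₂O ÷ 18.015 g/mol = 0.021671 mol
mass O = 0.5205 − (0.32532 + 0.021844) = 0.17333 g → mol O = 0.17333 ÷ 15.999 = 0.010834 mol
Divide by the smallest (0.010834 mol): C 2.500, H 2.000, O 1.000
Multiplying each by 2 gives whole numbers: C 5.00, H 4.00, O 2.00

C5H4O2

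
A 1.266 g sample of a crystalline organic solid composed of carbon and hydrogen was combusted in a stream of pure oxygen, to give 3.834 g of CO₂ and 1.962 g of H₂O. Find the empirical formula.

mol C = 3.834 g CO₂ ÷ 44.009 g/mol = 0.087119 mol
mol H = 2 × 1.962 g H₂O ÷ 18.015 g/mol = 0.21782 mol
Divide by the smallest (0.087119 mol): C 1.000, H 2.500
Multiplying each by 2 gives whole numbers: C 2.00, H 5.00

C2H5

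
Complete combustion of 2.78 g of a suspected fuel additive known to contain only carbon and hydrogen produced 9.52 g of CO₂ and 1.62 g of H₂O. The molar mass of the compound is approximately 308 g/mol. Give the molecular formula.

C24H20

mol C = 9.52 g CO₂ ÷ 44.009 g/mol = 0.2163 mol
mol H = 2 × 1.62 g H₂O ÷ 18.015 g/mol = 0.1799 mol
Divide by the smallest (0.1799 mol): C 1.203, H 1.000
Multiplying each by 5 gives whole numbers: C 6.01, H 5.00
Empirical formula: C6H5
Empirical-formula mass = 77.11 g/mol; 308 ÷ 77.11 ≈ 4, so the molecular formula is C24H20.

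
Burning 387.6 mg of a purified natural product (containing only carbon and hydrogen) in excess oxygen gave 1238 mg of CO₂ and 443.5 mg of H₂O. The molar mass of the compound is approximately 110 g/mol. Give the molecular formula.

C8H14

mol C = 1.238 g CO₂ ÷ 44.009 g/mol = 0.028131 mol
mol H = 2 × 0.4435 g H₂O ÷ 18.015 g/mol = 0.049237 mol
Divide by the smallest (0.028131 mol): C 1.000, H 1.750
Multiplying each by 4 gives whole numbers: C 4.00, H 7.00
Empirical formula: C4H7
Empirical-formula mass = 55.10 g/mol; 110 ÷ 55.10 ≈ 2, so the molecular formula is C8H14.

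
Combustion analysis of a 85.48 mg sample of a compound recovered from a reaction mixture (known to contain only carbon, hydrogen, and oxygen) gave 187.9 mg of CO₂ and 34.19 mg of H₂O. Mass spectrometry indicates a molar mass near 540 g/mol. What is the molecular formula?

mol C = 0.1879 g CO₂ ÷ 44.009 g/mol = 0.0042696 mol
mol H = 2 × 0.03419 g H₂O ÷ 18.015 g/mol = 0.0037957 mol
mass O = 0.08548 − (0.051282 + 0.0038261) = 0.030372 g → mol O = 0.030372 ÷ 15.999 = 0.0018984 mol
Divide by the smallest (0.0018984 mol): C 2.249, H 1.999, O 1.000
Multiplying each by 4 gives whole numbers: C 9.00, H 8.00, O 4.00
Empirical formula: C9H8O4
Empirical-formula mass = 180.16 g/mol; 540 ÷ 180.16 ≈ 3, so the molecular formula is C27H24O12.

C27H24O12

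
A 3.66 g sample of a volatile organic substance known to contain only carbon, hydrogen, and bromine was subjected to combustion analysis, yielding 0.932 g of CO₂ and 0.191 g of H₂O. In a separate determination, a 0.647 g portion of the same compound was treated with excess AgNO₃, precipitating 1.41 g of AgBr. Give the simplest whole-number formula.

mol C = 0.932 g CO₂ ÷ 44.009 g/mol = 0.02118 mol
mol H = 2 × 0.191 g H₂O ÷ 18.015 g/mol = 0.02120 mol
From the AgBr data: mol Br per gram of compound = (1.41 ÷ 187.772) ÷ 0.647 = 0.01161 mol/g, so in the 3.66 g combustion sample mol Br = 0.04248 mol
Divide by the smallest (0.02118 mol): C 1.000, H 1.001, Br 2.006

CHBr2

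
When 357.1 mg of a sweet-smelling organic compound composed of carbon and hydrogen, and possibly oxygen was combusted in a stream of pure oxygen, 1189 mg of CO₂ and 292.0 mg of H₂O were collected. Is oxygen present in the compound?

no

mol C = 1.189 g CO₂ ÷ 44.009 g/mol = 0.027017 mol
mol H = 2 × 0.2920 g H₂O ÷ 18.015 g/mol = 0.032417 mol
C and H together account for 0.35718 g — essentially the entire 0.3571 g sample — so the compound contains no oxygen.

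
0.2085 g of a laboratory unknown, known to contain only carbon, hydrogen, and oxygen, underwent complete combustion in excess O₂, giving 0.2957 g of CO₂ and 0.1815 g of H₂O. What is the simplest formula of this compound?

mol C = 0.2957 g CO₂ ÷ 44.009 g/mol = 0.0067191 mol
mol H = 2 × 0.1815 g H₂O ÷ 18.015 g/mol = 0.020150 mol
mass O = 0.2085 − (0.080703 + 0.020311) = 0.10749 g → mol O = 0.10749 ÷ 15.999 = 0.0067183 mol
Divide by the smallest (0.0067183 mol): C 1.000, H 2.999, O 1.000

CH3O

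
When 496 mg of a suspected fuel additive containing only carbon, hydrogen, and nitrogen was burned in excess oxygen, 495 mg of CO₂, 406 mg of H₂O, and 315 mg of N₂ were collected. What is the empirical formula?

CH4N2

mol C = 0.495 g CO₂ ÷ 44.009 g/mol = 0.01125 mol
mol H = 2 × 0.406 g H₂O ÷ 18.015 g/mol = 0.04507 mol
mol N = 2 × 0.315 g N₂ ÷ 28.014 g/mol = 0.02249 mol
Divide by the smallest (0.01125 mol): C 1.000, H 4.007, N 1.999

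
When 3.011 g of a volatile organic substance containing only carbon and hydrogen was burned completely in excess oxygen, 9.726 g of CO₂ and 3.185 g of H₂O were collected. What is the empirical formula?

C5H8

mol C = 9.726 g CO₂ ÷ 44.009 g/mol = 0.22100 mol
mol H = 2 × 3.185 g H₂O ÷ 18.015 g/mol = 0.35359 mol
Divide by the smallest (0.22100 mol): C 1.000, H 1.600
Multiplying each by 5 gives whole numbers: C 5.00, H 8.00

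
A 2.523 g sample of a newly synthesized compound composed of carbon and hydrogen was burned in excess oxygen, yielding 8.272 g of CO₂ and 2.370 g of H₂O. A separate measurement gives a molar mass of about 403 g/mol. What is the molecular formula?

C30H42

mol C = 8.272 g CO₂ ÷ 44.009 g/mol = 0.18796 mol
mol H = 2 × 2.370 g H₂O ÷ 18.015 g/mol = 0.26311 mol
Divide by the smallest (0.18796 mol): C 1.000, H 1.400
Multiplying each by 5 gives whole numbers: C 5.00, H 7.00
Empirical formula: C5H7
Empirical-formula mass = 67.11 g/mol; 403 ÷ 67.11 ≈ 6, so the molecular formula is C30H42.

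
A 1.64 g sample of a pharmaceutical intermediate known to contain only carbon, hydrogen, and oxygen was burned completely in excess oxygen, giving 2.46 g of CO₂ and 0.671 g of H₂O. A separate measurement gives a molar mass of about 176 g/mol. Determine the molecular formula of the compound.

C6H8O6

mol C = 2.46 g CO₂ ÷ 44.009 g/mol = 0.05590 mol
mol H = 2 × 0.671 g H₂O ÷ 18.015 g/mol = 0.07449 mol
mass O = 1.64 − (0.6714 + 0.07509) = 0.8935 g → mol O = 0.8935 ÷ 15.999 = 0.05585 mol
Divide by the smallest (0.05585 mol): C 1.001, H 1.334, O 1.000
Multiplying each by 3 gives whole numbers: C 3.00, H 4.00, O 3.00
Empirical formula: C3H4O3
Empirical-formula mass = 88.06 g/mol; 176 ÷ 88.06 ≈ 2, so the molecular formula is C6H8O6.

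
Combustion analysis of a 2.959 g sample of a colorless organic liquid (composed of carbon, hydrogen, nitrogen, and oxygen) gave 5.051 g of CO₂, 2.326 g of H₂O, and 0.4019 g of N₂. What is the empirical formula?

mol C = 5.051 g CO₂ ÷ 44.009 g/mol = 0.11477 mol
mol H = 2 × 2.326 g H₂O ÷ 18.015 g/mol = 0.25823 mol
mol N = 2 × 0.4019 g N₂ ÷ 28.014 g/mol = 0.028693 mol
mass O = 2.959 − (1.3785 + 0.26030 + 0.40190) = 0.91828 g → mol O = 0.91828 ÷ 15.999 = 0.057396 mol
Divide by the smallest (0.028693 mol): C 4.000, H 9.000, N 1.000, O 2.000

C4H9NO2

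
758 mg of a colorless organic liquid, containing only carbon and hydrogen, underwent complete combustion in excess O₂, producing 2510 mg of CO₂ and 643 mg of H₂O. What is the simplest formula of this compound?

C4H5

mol C = 2.51 g CO₂ ÷ 44.009 g/mol = 0.05703 mol
mol H = 2 × 0.643 g H₂O ÷ 18.015 g/mol = 0.07138 mol
Divide by the smallest (0.05703 mol): C 1.000, H 1.252
Multiplying each by 4 gives whole numbers: C 4.00, H 5.01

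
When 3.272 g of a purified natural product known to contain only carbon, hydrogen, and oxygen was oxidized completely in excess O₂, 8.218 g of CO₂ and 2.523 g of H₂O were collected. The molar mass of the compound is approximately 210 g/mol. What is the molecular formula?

mol C = 8.218 g CO₂ ÷ 44.009 g/mol = 0.18673 mol
mol H = 2 × 2.523 g H₂O ÷ 18.015 g/mol = 0.28010 mol
mass O = 3.272 − (2.2429 + 0.28234) = 0.74679 g → mol O = 0.74679 ÷ 15.999 = 0.046677 mol
Divide by the smallest (0.046677 mol): C 4.001, H 6.001, O 1.000
Empirical formula: C4H6O
Empirical-formula mass = 70.09 g/mol; 210 ÷ 70.09 ≈ 3, so the molecular formula is C12H18O3.

C12H18O3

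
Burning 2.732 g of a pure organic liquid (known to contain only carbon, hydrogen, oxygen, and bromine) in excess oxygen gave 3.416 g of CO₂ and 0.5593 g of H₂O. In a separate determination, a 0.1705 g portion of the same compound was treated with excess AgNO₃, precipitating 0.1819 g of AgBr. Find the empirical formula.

mol C = 3.416 g CO₂ ÷ 44.009 g/mol = 0.077620 mol
mol H = 2 × 0.5593 g H₂O ÷ 18.015 g/mol = 0.062093 mol
From the AgBr data: mol Br per gram of compound = (0.1819 ÷ 187.772) ÷ 0.1705 = 0.0056817 mol/g, so in the 2.732 g combustion sample mol Br = 0.015522 mol
mass O = 2.732 − (0.93230 + 0.062589 + 1.2403) = 0.49681 g → mol O = 0.49681 ÷ 15.999 = 0.031053 mol
Divide by the smallest (0.015522 mol): C 5.001, H 4.000, Br 1.000, O 2.001

C5H4BrO2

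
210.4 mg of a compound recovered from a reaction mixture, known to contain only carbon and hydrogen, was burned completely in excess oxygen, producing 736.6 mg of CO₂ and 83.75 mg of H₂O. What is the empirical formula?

mol C = 0.7366 g CO₂ ÷ 44.009 g/mol = 0.016737 mol
mol H = 2 × 0.08375 g H₂O ÷ 18.015 g/mol = 0.0092978 mol
Divide by the smallest (0.0092978 mol): C 1.800, H 1.000
Multiplying each by 5 gives whole numbers: C 9.00, H 5.00

C9H5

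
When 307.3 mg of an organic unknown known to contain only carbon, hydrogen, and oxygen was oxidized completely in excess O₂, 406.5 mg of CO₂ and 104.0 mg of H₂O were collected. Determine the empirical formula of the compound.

C4H5O5

mol C = 0.4065 g CO₂ ÷ 44.009 g/mol = 0.0092367 mol
mol H = 2 × 0.1040 g H₂O ÷ 18.015 g/mol = 0.011546 mol
mass O = 0.3073 − (0.11094 + 0.011638) = 0.18472 g → mol O = 0.18472 ÷ 15.999 = 0.011546 mol
Divide by the smallest (0.0092367 mol): C 1.000, H 1.250, O 1.250
Multiplying each by 4 gives whole numbers: C 4.00, H 5.00, O 5.00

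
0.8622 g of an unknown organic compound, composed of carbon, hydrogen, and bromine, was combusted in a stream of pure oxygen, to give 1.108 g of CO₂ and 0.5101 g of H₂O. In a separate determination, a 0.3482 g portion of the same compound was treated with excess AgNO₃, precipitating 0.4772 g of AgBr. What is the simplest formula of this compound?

C4H9Br

mol C = 1.108 g CO₂ ÷ 44.009 g/mol = 0.025177 mol
mol H = 2 × 0.5101 g H₂O ÷ 18.015 g/mol = 0.056631 mol
From the AgBr data: mol Br per gram of compound = (0.4772 ÷ 187.772) ÷ 0.3482 = 0.0072986 mol/g, so in the 0.8622 g combustion sample mol Br = 0.0062929 mol
Divide by the smallest (0.0062929 mol): C 4.001, H 8.999, Br 1.000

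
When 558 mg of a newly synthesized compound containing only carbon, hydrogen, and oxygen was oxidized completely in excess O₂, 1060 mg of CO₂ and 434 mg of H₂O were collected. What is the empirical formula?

mol C = 1.06 g CO₂ ÷ 44.009 g/mol = 0.02409 mol
mol H = 2 × 0.434 g H₂O ÷ 18.015 g/mol = 0.04818 mol
mass O = 0.558 − (0.2893 + 0.04857) = 0.2201 g → mol O = 0.2201 ÷ 15.999 = 0.01376 mol
Divide by the smallest (0.01376 mol): C 1.751, H 3.502, O 1.000
Multiplying each by 4 gives whole numbers: C 7.00, H 14.01, O 4.00

C7H14O4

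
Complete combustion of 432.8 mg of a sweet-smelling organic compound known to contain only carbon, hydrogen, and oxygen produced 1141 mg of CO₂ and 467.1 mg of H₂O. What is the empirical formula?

mol C = 1.141 g CO₂ ÷ 44.009 g/mol = 0.025927 mol
mol H = 2 × 0.4671 g H₂O ÷ 18.015 g/mol = 0.051857 mol
mass O = 0.4328 − (0.31140 + 0.052272) = 0.069125 g → mol O = 0.069125 ÷ 15.999 = 0.0043206 mol
Divide by the smallest (0.0043206 mol): C 6.001, H 12.002, O 1.000

C6H12O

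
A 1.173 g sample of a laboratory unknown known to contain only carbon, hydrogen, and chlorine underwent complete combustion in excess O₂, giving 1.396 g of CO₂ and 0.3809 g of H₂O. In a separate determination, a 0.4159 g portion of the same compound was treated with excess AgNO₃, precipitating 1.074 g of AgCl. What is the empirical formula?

C3H4Cl2

mol C = 1.396 g CO₂ ÷ 44.009 g/mol = 0.031721 mol
mol H = 2 × 0.3809 g H₂O ÷ 18.015 g/mol = 0.042287 mol
From the AgCl data: mol Cl per gram of compound = (1.074 ÷ 143.318) ÷ 0.4159 = 0.018018 mol/g, so in the 1.173 g combustion sample mol Cl = 0.021136 mol
Divide by the smallest (0.021136 mol): C 1.501, H 2.001, Cl 1.000
Multiplying each by 2 gives whole numbers: C 3.00, H 4.00, Cl 2.00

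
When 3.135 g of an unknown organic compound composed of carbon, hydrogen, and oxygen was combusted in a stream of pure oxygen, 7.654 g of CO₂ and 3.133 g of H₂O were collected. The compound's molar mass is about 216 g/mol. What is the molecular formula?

mol C = 7.654 g CO₂ ÷ 44.009 g/mol = 0.17392 mol
mol H = 2 × 3.133 g H₂O ÷ 18.015 g/mol = 0.34782 mol
mass O = 3.135 − (2.0889 + 0.35060) = 0.69546 g → mol O = 0.69546 ÷ 15.999 = 0.043469 mol
Divide by the smallest (0.043469 mol): C 4.001, H 8.002, O 1.000
Empirical formula: C4H8O
Empirical-formula mass = 72.11 g/mol; 216 ÷ 72.11 ≈ 3, so the molecular formula is C12H24O3.

C12H24O3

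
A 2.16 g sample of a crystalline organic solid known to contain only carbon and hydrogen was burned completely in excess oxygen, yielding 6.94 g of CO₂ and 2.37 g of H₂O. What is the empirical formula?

mol C = 6.94 g CO₂ ÷ 44.009 g/mol = 0.1577 mol
mol H = 2 × 2.37 g H₂O ÷ 18.015 g/mol = 0.2631 mol
Divide by the smallest (0.1577 mol): C 1.000, H 1.668
Multiplying each by 3 gives whole numbers: C 3.00, H 5.01

C3H5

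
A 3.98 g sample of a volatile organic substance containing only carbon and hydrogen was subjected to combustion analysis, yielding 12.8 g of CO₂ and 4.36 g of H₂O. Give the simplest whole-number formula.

mol C = 12.8 g CO₂ ÷ 44.009 g/mol = 0.2908 mol
mol H = 2 × 4.36 g H₂O ÷ 18.015 g/mol = 0.4840 mol
Divide by the smallest (0.2908 mol): C 1.000, H 1.664
Multiplying each by 3 gives whole numbers: C 3.00, H 4.99

C3H5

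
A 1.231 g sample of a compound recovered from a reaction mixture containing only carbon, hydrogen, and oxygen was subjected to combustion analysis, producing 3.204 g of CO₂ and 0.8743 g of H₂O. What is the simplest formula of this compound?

mol C = 3.204 g CO₂ ÷ 44.009 g/mol = 0.072803 mol
mol H = 2 × 0.8743 g H₂O ÷ 18.015 g/mol = 0.097064 mol
mass O = 1.231 − (0.87444 + 0.097840) = 0.25872 g → mol O = 0.25872 ÷ 15.999 = 0.016171 mol
Divide by the smallest (0.016171 mol): C 4.502, H 6.002, O 1.000
Multiplying each by 2 gives whole numbers: C 9.00, H 12.00, O 2.00

C9H12O2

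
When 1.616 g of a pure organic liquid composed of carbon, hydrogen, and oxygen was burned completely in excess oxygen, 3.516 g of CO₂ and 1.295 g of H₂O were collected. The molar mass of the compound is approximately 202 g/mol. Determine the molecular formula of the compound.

C10H18O4

mol C = 3.516 g CO₂ ÷ 44.009 g/mol = 0.079893 mol
mol H = 2 × 1.295 g H₂O ÷ 18.015 g/mol = 0.14377 mol
mass O = 1.616 − (0.95959 + 0.14492) = 0.51149 g → mol O = 0.51149 ÷ 15.999 = 0.031970 mol
Divide by the smallest (0.031970 mol): C 2.499, H 4.497, O 1.000
Multiplying each by 2 gives whole numbers: C 5.00, H 8.99, O 2.00
Empirical formula: C5H9O2
Empirical-formula mass = 101.12 g/mol; 202 ÷ 101.12 ≈ 2, so the molecular formula is C10H18O4.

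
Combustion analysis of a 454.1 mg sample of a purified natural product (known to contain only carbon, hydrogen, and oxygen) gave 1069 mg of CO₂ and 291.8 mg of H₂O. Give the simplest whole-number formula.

mol C = 1.069 g CO₂ ÷ 44.009 g/mol = 0.024290 mol
mol H = 2 × 0.2918 g H₂O ÷ 18.015 g/mol = 0.032395 mol
mass O = 0.4541 − (0.29175 + 0.032654) = 0.12969 g → mol O = 0.12969 ÷ 15.999 = 0.0081063 mol
Divide by the smallest (0.0081063 mol): C 2.996, H 3.996, O 1.000

C3H4O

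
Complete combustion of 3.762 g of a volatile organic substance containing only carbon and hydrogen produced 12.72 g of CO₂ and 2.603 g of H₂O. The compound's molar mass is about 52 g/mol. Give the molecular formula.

mol C = 12.72 g CO₂ ÷ 44.009 g/mol = 0.28903 mol
mol H = 2 × 2.603 g H₂O ÷ 18.015 g/mol = 0.28898 mol
Divide by the smallest (0.28898 mol): C 1.000, H 1.000
Empirical formula: CH
Empirical-formula mass = 13.02 g/mol; 52 ÷ 13.02 ≈ 4, so the molecular formula is C4H4.

C4H4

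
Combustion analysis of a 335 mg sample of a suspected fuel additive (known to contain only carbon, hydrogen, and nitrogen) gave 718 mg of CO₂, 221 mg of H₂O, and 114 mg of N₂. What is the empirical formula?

mol C = 0.718 g CO₂ ÷ 44.009 g/mol = 0.01631 mol
mol H = 2 × 0.221 g H₂O ÷ 18.015 g/mol = 0.02454 mol
mol N = 2 × 0.114 g N₂ ÷ 28.014 g/mol = 0.008139 mol
Divide by the smallest (0.008139 mol): C 2.005, H 3.015, N 1.000

C2H3N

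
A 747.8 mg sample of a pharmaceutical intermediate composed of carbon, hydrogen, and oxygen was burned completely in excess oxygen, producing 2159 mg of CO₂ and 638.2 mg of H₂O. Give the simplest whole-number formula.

mol C = 2.159 g CO₂ ÷ 44.009 g/mol = 0.049058 mol
mol H = 2 × 0.6382 g H₂O ÷ 18.015 g/mol = 0.070852 mol
mass O = 0.7478 − (0.58924 + 0.071419) = 0.087144 g → mol O = 0.087144 ÷ 15.999 = 0.0054468 mol
Divide by the smallest (0.0054468 mol): C 9.007, H 13.008, O 1.000

C9H13O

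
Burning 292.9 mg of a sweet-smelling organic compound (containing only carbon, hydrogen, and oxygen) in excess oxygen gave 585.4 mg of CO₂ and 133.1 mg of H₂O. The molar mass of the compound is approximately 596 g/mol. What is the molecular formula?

C27H30O15

mol C = 0.5854 g CO₂ ÷ 44.009 g/mol = 0.013302 mol
mol H = 2 × 0.1331 g H₂O ÷ 18.015 g/mol = 0.014777 mol
mass O = 0.2929 − (0.15977 + 0.014895) = 0.11824 g → mol O = 0.11824 ÷ 15.999 = 0.0073903 mol
Divide by the smallest (0.0073903 mol): C 1.800, H 1.999, O 1.000
Multiplying each by 5 gives whole numbers: C 9.00, H 10.00, O 5.00
Empirical formula: C9H10O5
Empirical-formula mass = 198.17 g/mol; 596 ÷ 198.17 ≈ 3, so the molecular formula is C27H30O15.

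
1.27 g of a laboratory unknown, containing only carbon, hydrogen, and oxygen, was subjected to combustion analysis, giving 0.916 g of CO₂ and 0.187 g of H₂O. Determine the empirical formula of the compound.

mol C = 0.916 g CO₂ ÷ 44.009 g/mol = 0.02081 mol
mol H = 2 × 0.187 g H₂O ÷ 18.015 g/mol = 0.02076 mol
mass O = 1.27 − (0.2500 + 0.02093) = 0.9991 g → mol O = 0.9991 ÷ 15.999 = 0.06245 mol
Divide by the smallest (0.02076 mol): C 1.003, H 1.000, O 3.008

CHO3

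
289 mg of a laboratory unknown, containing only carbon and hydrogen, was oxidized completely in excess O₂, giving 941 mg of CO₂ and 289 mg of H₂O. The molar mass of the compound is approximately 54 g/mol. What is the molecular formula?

mol C = 0.941 g CO₂ ÷ 44.009 g/mol = 0.02138 mol
mol H = 2 × 0.289 g H₂O ÷ 18.015 g/mol = 0.03208 mol
Divide by the smallest (0.02138 mol): C 1.000, H 1.501
Multiplying each by 2 gives whole numbers: C 2.00, H 3.00
Empirical formula: C2H3
Empirical-formula mass = 27.05 g/mol; 54 ÷ 27.05 ≈ 2, so the molecular formula is C4H6.

C4H6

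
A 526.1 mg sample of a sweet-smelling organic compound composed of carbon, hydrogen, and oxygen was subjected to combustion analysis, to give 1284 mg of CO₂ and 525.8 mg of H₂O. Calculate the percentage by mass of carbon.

mol C = 1.284 g CO₂ ÷ 44.009 g/mol = 0.029176 mol
mol H = 2 × 0.5258 g H₂O ÷ 18.015 g/mol = 0.058374 mol
mass O = 0.5261 − (0.35043 + 0.058841) = 0.11683 g → mol O = 0.11683 ÷ 15.999 = 0.0073022 mol
mass % C = 0.35043 g ÷ 0.5261 g × 100%

66.61%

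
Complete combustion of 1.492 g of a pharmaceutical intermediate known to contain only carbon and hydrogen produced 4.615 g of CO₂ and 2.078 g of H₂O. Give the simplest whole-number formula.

C5H11

mol C = 4.615 g CO₂ ÷ 44.009 g/mol = 0.10486 mol
mol H = 2 × 2.078 g H₂O ÷ 18.015 g/mol = 0.23070 mol
Divide by the smallest (0.10486 mol): C 1.000, H 2.200
Multiplying each by 5 gives whole numbers: C 5.00, H 11.00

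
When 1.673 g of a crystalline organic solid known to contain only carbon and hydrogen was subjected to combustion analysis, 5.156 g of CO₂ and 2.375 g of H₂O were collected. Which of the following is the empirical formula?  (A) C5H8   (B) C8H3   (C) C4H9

(C) C4H9

mol C = 5.156 g CO₂ ÷ 44.009 g/mol = 0.11716 mol
mol H = 2 × 2.375 g H₂O ÷ 18.015 g/mol = 0.26367 mol
Divide by the smallest (0.11716 mol): C 1.000, H 2.251
Multiplying each by 4 gives whole numbers: C 4.00, H 9.00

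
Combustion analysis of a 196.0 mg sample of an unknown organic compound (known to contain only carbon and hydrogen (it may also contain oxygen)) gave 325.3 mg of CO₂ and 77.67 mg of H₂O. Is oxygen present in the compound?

mol C = 0.3253 g CO₂ ÷ 44.009 g/mol = 0.0073917 mol
mol H = 2 × 0.07767 g H₂O ÷ 18.015 g/mol = 0.0086228 mol
C and H account for only 0.097473 g of the 0.1960 g sample; the remaining 0.098527 g must be oxygen.

yes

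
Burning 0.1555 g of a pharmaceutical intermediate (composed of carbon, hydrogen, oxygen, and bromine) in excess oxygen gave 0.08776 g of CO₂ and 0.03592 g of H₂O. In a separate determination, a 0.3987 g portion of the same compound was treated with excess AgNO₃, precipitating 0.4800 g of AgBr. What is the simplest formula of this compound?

mol C = 0.08776 g CO₂ ÷ 44.009 g/mol = 0.0019941 mol
mol H = 2 × 0.03592 g H₂O ÷ 18.015 g/mol = 0.0039878 mol
From the AgBr data: mol Br per gram of compound = (0.4800 ÷ 187.772) ÷ 0.3987 = 0.0064116 mol/g, so in the 0.1555 g combustion sample mol Br = 0.00099700 mol
mass O = 0.1555 − (0.023952 + 0.0040197 + 0.079664) = 0.047865 g → mol O = 0.047865 ÷ 15.999 = 0.0029917 mol
Divide by the smallest (0.00099700 mol): C 2.000, H 4.000, Br 1.000, O 3.001

C2H4BrO3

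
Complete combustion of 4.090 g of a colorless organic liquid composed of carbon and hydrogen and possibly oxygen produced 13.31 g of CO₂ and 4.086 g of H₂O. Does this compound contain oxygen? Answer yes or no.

no

mol C = 13.31 g CO₂ ÷ 44.009 g/mol = 0.30244 mol
mol H = 2 × 4.086 g H₂O ÷ 18.015 g/mol = 0.45362 mol
C and H together account for 4.0898 g — essentially the entire 4.090 g sample — so the compound contains no oxygen.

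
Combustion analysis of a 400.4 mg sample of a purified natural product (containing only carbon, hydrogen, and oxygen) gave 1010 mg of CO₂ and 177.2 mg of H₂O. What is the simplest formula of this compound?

mol C = 1.010 g CO₂ ÷ 44.009 g/mol = 0.022950 mol
mol H = 2 × 0.1772 g H₂O ÷ 18.015 g/mol = 0.019672 mol
mass O = 0.4004 − (0.27565 + 0.019830) = 0.10492 g → mol O = 0.10492 ÷ 15.999 = 0.0065579 mol
Divide by the smallest (0.0065579 mol): C 3.500, H 3.000, O 1.000
Multiplying each by 2 gives whole numbers: C 7.00, H 6.00, O 2.00

C7H6O2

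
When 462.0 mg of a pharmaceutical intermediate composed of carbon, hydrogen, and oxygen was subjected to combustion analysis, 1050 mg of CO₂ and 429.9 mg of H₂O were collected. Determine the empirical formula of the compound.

C3H6O

mol C = 1.050 g CO₂ ÷ 44.009 g/mol = 0.023859 mol
mol H = 2 × 0.4299 g H₂O ÷ 18.015 g/mol = 0.047727 mol
mass O = 0.4620 − (0.28657 + 0.048109) = 0.12732 g → mol O = 0.12732 ÷ 15.999 = 0.0079582 mol
Divide by the smallest (0.0079582 mol): C 2.998, H 5.997, O 1.000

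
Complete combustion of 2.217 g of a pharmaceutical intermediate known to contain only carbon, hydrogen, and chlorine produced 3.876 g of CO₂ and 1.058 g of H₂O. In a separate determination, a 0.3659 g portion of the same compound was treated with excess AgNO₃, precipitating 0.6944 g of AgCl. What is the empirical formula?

mol C = 3.876 g CO₂ ÷ 44.009 g/mol = 0.088073 mol
mol H = 2 × 1.058 g H₂O ÷ 18.015 g/mol = 0.11746 mol
From the AgCl data: mol Cl per gram of compound = (0.6944 ÷ 143.318) ÷ 0.3659 = 0.013242 mol/g, so in the 2.217 g combustion sample mol Cl = 0.029357 mol
Divide by the smallest (0.029357 mol): C 3.000, H 4.001, Cl 1.000

C3H4Cl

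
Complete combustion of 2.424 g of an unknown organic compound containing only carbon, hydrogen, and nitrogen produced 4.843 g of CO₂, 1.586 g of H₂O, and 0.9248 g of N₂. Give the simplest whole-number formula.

C5H8N3

mol C = 4.843 g CO₂ ÷ 44.009 g/mol = 0.11005 mol
mol H = 2 × 1.586 g H₂O ÷ 18.015 g/mol = 0.17608 mol
mol N = 2 × 0.9248 g N₂ ÷ 28.014 g/mol = 0.066024 mol
Divide by the smallest (0.066024 mol): C 1.667, H 2.667, N 1.000
Multiplying each by 3 gives whole numbers: C 5.00, H 8.00, N 3.00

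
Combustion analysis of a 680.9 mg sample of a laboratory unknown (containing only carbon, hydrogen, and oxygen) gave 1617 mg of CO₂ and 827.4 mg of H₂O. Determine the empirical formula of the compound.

mol C = 1.617 g CO₂ ÷ 44.009 g/mol = 0.036742 mol
mol H = 2 × 0.8274 g H₂O ÷ 18.015 g/mol = 0.091857 mol
mass O = 0.6809 − (0.44131 + 0.092592) = 0.14699 g → mol O = 0.14699 ÷ 15.999 = 0.0091877 mol
Divide by the smallest (0.0091877 mol): C 3.999, H 9.998, O 1.000

C4H10O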